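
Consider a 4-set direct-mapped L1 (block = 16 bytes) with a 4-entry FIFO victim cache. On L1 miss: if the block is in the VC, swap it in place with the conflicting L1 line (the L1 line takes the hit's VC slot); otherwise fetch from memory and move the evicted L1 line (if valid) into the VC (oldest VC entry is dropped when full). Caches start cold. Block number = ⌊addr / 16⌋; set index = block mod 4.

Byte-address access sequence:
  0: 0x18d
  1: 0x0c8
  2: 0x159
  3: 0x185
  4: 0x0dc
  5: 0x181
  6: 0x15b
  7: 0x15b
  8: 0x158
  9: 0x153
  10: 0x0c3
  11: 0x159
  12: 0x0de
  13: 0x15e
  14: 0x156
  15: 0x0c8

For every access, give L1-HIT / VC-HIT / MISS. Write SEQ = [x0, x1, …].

SEQ = [MISS, MISS, MISS, VC-HIT, MISS, L1-HIT, VC-HIT, L1-HIT, L1-HIT, L1-HIT, VC-HIT, L1-HIT, VC-HIT, VC-HIT, L1-HIT, L1-HIT]

#0 0x18d→b24/s0 MISS; vc=[]
#1 0xc8→b12/s0 MISS; vc=[24]
#2 0x159→b21/s1 MISS; vc=[24]
#3 0x185→b24/s0 VC-HIT; vc=[12]
#4 0xdc→b13/s1 MISS; vc=[12,21]
#5 0x181→b24/s0 L1-HIT; vc=[12,21]
#6 0x15b→b21/s1 VC-HIT; vc=[12,13]
#7 0x15b→b21/s1 L1-HIT; vc=[12,13]
#8 0x158→b21/s1 L1-HIT; vc=[12,13]
#9 0x153→b21/s1 L1-HIT; vc=[12,13]
#10 0xc3→b12/s0 VC-HIT; vc=[24,13]
#11 0x159→b21/s1 L1-HIT; vc=[24,13]
#12 0xde→b13/s1 VC-HIT; vc=[24,21]
#13 0x15e→b21/s1 VC-HIT; vc=[24,13]
#14 0x156→b21/s1 L1-HIT; vc=[24,13]
#15 0xc8→b12/s0 L1-HIT; vc=[24,13]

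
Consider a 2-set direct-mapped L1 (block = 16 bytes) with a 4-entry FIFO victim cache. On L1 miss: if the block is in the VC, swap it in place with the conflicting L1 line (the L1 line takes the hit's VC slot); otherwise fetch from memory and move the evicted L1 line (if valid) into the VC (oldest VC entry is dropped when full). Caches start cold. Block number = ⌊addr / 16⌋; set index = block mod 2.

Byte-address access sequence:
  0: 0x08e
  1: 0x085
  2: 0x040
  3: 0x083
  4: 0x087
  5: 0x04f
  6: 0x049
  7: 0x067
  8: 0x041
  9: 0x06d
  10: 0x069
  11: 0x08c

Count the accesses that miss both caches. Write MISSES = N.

MISSES = 3

  [0] addr=0x8e blk=8 s=0: MISS | VC []
  [1] addr=0x85 blk=8 s=0: L1-HIT | VC []
  [2] addr=0x40 blk=4 s=0: MISS | VC [8]
  [3] addr=0x83 blk=8 s=0: VC-HIT | VC [4]
  [4] addr=0x87 blk=8 s=0: L1-HIT | VC [4]
  [5] addr=0x4f blk=4 s=0: VC-HIT | VC [8]
  [6] addr=0x49 blk=4 s=0: L1-HIT | VC [8]
  [7] addr=0x67 blk=6 s=0: MISS | VC [8, 4]
  [8] addr=0x41 blk=4 s=0: VC-HIT | VC [8, 6]
  [9] addr=0x6d blk=6 s=0: VC-HIT | VC [8, 4]
  [10] addr=0x69 blk=6 s=0: L1-HIT | VC [8, 4]
  [11] addr=0x8c blk=8 s=0: VC-HIT | VC [6, 4]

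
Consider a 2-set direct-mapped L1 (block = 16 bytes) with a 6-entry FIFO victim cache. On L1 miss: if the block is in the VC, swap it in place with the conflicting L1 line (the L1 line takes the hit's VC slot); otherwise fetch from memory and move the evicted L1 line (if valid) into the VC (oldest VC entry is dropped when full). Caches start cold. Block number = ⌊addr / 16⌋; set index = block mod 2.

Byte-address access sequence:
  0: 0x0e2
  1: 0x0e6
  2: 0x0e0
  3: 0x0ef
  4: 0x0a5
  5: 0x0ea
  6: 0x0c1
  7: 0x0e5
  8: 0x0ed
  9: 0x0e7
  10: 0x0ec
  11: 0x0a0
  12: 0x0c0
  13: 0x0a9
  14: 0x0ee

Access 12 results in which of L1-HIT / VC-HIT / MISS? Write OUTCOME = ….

#0 0xe2→b14/s0 MISS; vc=[]
#1 0xe6→b14/s0 L1-HIT; vc=[]
#2 0xe0→b14/s0 L1-HIT; vc=[]
#3 0xef→b14/s0 L1-HIT; vc=[]
#4 0xa5→b10/s0 MISS; vc=[14]
#5 0xea→b14/s0 VC-HIT; vc=[10]
#6 0xc1→b12/s0 MISS; vc=[10,14]
#7 0xe5→b14/s0 VC-HIT; vc=[10,12]
#8 0xed→b14/s0 L1-HIT; vc=[10,12]
#9 0xe7→b14/s0 L1-HIT; vc=[10,12]
#10 0xec→b14/s0 L1-HIT; vc=[10,12]
#11 0xa0→b10/s0 VC-HIT; vc=[14,12]
#12 0xc0→b12/s0 VC-HIT; vc=[14,10]
#13 0xa9→b10/s0 VC-HIT; vc=[14,12]
#14 0xee→b14/s0 VC-HIT; vc=[10,12]

OUTCOME = VC-HIT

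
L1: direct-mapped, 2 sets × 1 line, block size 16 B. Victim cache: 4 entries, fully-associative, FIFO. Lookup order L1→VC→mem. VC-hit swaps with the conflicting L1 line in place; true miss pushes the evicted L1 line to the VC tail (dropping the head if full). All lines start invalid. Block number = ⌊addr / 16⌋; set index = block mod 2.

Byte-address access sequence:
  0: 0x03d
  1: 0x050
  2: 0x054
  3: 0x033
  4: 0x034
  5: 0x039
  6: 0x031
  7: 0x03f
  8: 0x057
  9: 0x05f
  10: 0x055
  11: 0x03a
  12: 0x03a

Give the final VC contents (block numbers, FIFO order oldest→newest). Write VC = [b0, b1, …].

#0 0x3d→b3/s1 MISS; vc=[]
#1 0x50→b5/s1 MISS; vc=[3]
#2 0x54→b5/s1 L1-HIT; vc=[3]
#3 0x33→b3/s1 VC-HIT; vc=[5]
#4 0x34→b3/s1 L1-HIT; vc=[5]
#5 0x39→b3/s1 L1-HIT; vc=[5]
#6 0x31→b3/s1 L1-HIT; vc=[5]
#7 0x3f→b3/s1 L1-HIT; vc=[5]
#8 0x57→b5/s1 VC-HIT; vc=[3]
#9 0x5f→b5/s1 L1-HIT; vc=[3]
#10 0x55→b5/s1 L1-HIT; vc=[3]
#11 0x3a→b3/s1 VC-HIT; vc=[5]
#12 0x3a→b3/s1 L1-HIT; vc=[5]

VC = [5]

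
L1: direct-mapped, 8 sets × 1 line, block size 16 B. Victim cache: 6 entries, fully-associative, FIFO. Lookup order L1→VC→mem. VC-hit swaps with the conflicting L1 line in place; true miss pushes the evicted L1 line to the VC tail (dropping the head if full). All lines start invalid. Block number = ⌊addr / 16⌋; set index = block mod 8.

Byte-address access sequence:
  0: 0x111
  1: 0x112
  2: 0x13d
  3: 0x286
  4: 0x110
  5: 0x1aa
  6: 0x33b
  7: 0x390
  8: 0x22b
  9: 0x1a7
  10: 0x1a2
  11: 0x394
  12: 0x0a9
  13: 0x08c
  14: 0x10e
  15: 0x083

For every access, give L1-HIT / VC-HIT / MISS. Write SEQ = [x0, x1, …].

SEQ = [MISS, L1-HIT, MISS, MISS, L1-HIT, MISS, MISS, MISS, MISS, VC-HIT, L1-HIT, L1-HIT, MISS, MISS, MISS, VC-HIT]

0: 0x111 (blk 17, set 1) → MISS  vc=[]
1: 0x112 (blk 17, set 1) → L1-HIT  vc=[]
2: 0x13d (blk 19, set 3) → MISS  vc=[]
3: 0x286 (blk 40, set 0) → MISS  vc=[]
4: 0x110 (blk 17, set 1) → L1-HIT  vc=[]
5: 0x1aa (blk 26, set 2) → MISS  vc=[]
6: 0x33b (blk 51, set 3) → MISS  vc=[19]
7: 0x390 (blk 57, set 1) → MISS  vc=[19, 17]
8: 0x22b (blk 34, set 2) → MISS  vc=[19, 17, 26]
9: 0x1a7 (blk 26, set 2) → VC-HIT  vc=[19, 17, 34]
10: 0x1a2 (blk 26, set 2) → L1-HIT  vc=[19, 17, 34]
11: 0x394 (blk 57, set 1) → L1-HIT  vc=[19, 17, 34]
12: 0xa9 (blk 10, set 2) → MISS  vc=[19, 17, 34, 26]
13: 0x8c (blk 8, set 0) → MISS  vc=[19, 17, 34, 26, 40]
14: 0x10e (blk 16, set 0) → MISS  vc=[19, 17, 34, 26, 40, 8]
15: 0x83 (blk 8, set 0) → VC-HIT  vc=[19, 17, 34, 26, 40, 16]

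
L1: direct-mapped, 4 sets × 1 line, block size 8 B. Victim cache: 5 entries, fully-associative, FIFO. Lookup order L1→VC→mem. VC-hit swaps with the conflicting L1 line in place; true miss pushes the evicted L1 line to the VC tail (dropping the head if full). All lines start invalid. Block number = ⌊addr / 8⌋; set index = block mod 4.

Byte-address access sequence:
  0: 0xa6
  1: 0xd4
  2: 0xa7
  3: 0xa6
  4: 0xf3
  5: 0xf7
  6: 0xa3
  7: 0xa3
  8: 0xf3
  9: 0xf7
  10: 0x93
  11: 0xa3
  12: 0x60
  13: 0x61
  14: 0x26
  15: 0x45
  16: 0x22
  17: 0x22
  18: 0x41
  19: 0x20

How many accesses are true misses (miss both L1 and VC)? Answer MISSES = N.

0: 0xa6 (blk 20, set 0) → MISS  vc=[]
1: 0xd4 (blk 26, set 2) → MISS  vc=[]
2: 0xa7 (blk 20, set 0) → L1-HIT  vc=[]
3: 0xa6 (blk 20, set 0) → L1-HIT  vc=[]
4: 0xf3 (blk 30, set 2) → MISS  vc=[26]
5: 0xf7 (blk 30, set 2) → L1-HIT  vc=[26]
6: 0xa3 (blk 20, set 0) → L1-HIT  vc=[26]
7: 0xa3 (blk 20, set 0) → L1-HIT  vc=[26]
8: 0xf3 (blk 30, set 2) → L1-HIT  vc=[26]
9: 0xf7 (blk 30, set 2) → L1-HIT  vc=[26]
10: 0x93 (blk 18, set 2) → MISS  vc=[26, 30]
11: 0xa3 (blk 20, set 0) → L1-HIT  vc=[26, 30]
12: 0x60 (blk 12, set 0) → MISS  vc=[26, 30, 20]
13: 0x61 (blk 12, set 0) → L1-HIT  vc=[26, 30, 20]
14: 0x26 (blk 4, set 0) → MISS  vc=[26, 30, 20, 12]
15: 0x45 (blk 8, set 0) → MISS  vc=[26, 30, 20, 12, 4]
16: 0x22 (blk 4, set 0) → VC-HIT  vc=[26, 30, 20, 12, 8]
17: 0x22 (blk 4, set 0) → L1-HIT  vc=[26, 30, 20, 12, 8]
18: 0x41 (blk 8, set 0) → VC-HIT  vc=[26, 30, 20, 12, 4]
19: 0x20 (blk 4, set 0) → VC-HIT  vc=[26, 30, 20, 12, 8]

MISSES = 7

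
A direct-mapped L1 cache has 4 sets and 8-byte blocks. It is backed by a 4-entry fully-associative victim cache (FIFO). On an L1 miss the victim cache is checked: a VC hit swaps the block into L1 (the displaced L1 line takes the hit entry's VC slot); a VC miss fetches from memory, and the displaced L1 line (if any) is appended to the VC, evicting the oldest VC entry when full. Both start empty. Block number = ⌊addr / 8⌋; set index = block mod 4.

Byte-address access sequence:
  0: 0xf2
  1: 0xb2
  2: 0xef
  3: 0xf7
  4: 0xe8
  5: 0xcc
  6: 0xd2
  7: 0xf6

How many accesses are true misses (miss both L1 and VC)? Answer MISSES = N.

MISSES = 5

0: 0xf2 (blk 30, set 2) → MISS  vc=[]
1: 0xb2 (blk 22, set 2) → MISS  vc=[30]
2: 0xef (blk 29, set 1) → MISS  vc=[30]
3: 0xf7 (blk 30, set 2) → VC-HIT  vc=[22]
4: 0xe8 (blk 29, set 1) → L1-HIT  vc=[22]
5: 0xcc (blk 25, set 1) → MISS  vc=[22, 29]
6: 0xd2 (blk 26, set 2) → MISS  vc=[22, 29, 30]
7: 0xf6 (blk 30, set 2) → VC-HIT  vc=[22, 29, 26]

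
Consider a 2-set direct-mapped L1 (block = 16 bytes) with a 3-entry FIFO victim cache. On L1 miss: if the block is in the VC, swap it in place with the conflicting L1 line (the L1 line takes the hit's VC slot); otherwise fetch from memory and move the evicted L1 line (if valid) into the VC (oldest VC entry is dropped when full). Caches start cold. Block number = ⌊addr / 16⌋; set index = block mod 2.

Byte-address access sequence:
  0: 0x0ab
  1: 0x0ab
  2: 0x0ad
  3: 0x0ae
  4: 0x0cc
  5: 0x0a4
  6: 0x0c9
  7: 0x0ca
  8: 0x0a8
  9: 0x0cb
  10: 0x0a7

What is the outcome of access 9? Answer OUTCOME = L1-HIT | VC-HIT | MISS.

OUTCOME = VC-HIT

0: 0xab (blk 10, set 0) → MISS  vc=[]
1: 0xab (blk 10, set 0) → L1-HIT  vc=[]
2: 0xad (blk 10, set 0) → L1-HIT  vc=[]
3: 0xae (blk 10, set 0) → L1-HIT  vc=[]
4: 0xcc (blk 12, set 0) → MISS  vc=[10]
5: 0xa4 (blk 10, set 0) → VC-HIT  vc=[12]
6: 0xc9 (blk 12, set 0) → VC-HIT  vc=[10]
7: 0xca (blk 12, set 0) → L1-HIT  vc=[10]
8: 0xa8 (blk 10, set 0) → VC-HIT  vc=[12]
9: 0xcb (blk 12, set 0) → VC-HIT  vc=[10]
10: 0xa7 (blk 10, set 0) → VC-HIT  vc=[12]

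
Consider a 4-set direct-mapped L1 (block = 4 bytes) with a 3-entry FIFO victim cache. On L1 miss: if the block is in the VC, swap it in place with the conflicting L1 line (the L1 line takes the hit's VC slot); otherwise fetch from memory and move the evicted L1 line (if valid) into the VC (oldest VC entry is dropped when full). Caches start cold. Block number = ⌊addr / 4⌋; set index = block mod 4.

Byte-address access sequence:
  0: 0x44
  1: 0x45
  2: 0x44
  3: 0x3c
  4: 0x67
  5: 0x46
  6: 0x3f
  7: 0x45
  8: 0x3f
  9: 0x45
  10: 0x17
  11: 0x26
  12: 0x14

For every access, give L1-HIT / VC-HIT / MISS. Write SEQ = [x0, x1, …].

SEQ = [MISS, L1-HIT, L1-HIT, MISS, MISS, VC-HIT, L1-HIT, L1-HIT, L1-HIT, L1-HIT, MISS, MISS, VC-HIT]

  [0] addr=0x44 blk=17 s=1: MISS | VC []
  [1] addr=0x45 blk=17 s=1: L1-HIT | VC []
  [2] addr=0x44 blk=17 s=1: L1-HIT | VC []
  [3] addr=0x3c blk=15 s=3: MISS | VC []
  [4] addr=0x67 blk=25 s=1: MISS | VC [17]
  [5] addr=0x46 blk=17 s=1: VC-HIT | VC [25]
  [6] addr=0x3f blk=15 s=3: L1-HIT | VC [25]
  [7] addr=0x45 blk=17 s=1: L1-HIT | VC [25]
  [8] addr=0x3f blk=15 s=3: L1-HIT | VC [25]
  [9] addr=0x45 blk=17 s=1: L1-HIT | VC [25]
  [10] addr=0x17 blk=5 s=1: MISS | VC [25, 17]
  [11] addr=0x26 blk=9 s=1: MISS | VC [25, 17, 5]
  [12] addr=0x14 blk=5 s=1: VC-HIT | VC [25, 17, 9]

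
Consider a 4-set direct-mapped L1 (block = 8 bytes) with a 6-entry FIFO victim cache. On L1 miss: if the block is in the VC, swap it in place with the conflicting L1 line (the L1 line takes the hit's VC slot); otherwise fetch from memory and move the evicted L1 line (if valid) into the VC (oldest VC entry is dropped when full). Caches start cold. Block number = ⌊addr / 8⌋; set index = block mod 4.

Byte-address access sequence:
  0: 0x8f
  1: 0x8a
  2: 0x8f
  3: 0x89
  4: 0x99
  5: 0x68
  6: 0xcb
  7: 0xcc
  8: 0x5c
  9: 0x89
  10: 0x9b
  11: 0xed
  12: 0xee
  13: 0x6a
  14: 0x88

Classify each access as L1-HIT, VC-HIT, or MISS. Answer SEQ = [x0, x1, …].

  [0] addr=0x8f blk=17 s=1: MISS | VC []
  [1] addr=0x8a blk=17 s=1: L1-HIT | VC []
  [2] addr=0x8f blk=17 s=1: L1-HIT | VC []
  [3] addr=0x89 blk=17 s=1: L1-HIT | VC []
  [4] addr=0x99 blk=19 s=3: MISS | VC []
  [5] addr=0x68 blk=13 s=1: MISS | VC [17]
  [6] addr=0xcb blk=25 s=1: MISS | VC [17, 13]
  [7] addr=0xcc blk=25 s=1: L1-HIT | VC [17, 13]
  [8] addr=0x5c blk=11 s=3: MISS | VC [17, 13, 19]
  [9] addr=0x89 blk=17 s=1: VC-HIT | VC [25, 13, 19]
  [10] addr=0x9b blk=19 s=3: VC-HIT | VC [25, 13, 11]
  [11] addr=0xed blk=29 s=1: MISS | VC [25, 13, 11, 17]
  [12] addr=0xee blk=29 s=1: L1-HIT | VC [25, 13, 11, 17]
  [13] addr=0x6a blk=13 s=1: VC-HIT | VC [25, 29, 11, 17]
  [14] addr=0x88 blk=17 s=1: VC-HIT | VC [25, 29, 11, 13]

SEQ = [MISS, L1-HIT, L1-HIT, L1-HIT, MISS, MISS, MISS, L1-HIT, MISS, VC-HIT, VC-HIT, MISS, L1-HIT, VC-HIT, VC-HIT]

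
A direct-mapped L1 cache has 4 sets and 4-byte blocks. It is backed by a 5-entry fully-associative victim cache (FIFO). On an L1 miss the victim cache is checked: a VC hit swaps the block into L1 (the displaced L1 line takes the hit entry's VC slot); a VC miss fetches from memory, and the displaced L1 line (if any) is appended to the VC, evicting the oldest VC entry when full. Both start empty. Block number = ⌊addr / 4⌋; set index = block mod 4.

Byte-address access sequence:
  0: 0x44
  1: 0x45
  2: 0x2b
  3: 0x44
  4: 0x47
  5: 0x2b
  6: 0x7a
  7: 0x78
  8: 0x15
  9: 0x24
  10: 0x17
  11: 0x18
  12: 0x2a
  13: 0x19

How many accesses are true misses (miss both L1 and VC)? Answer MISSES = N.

MISSES = 6

  [0] addr=0x44 blk=17 s=1: MISS | VC []
  [1] addr=0x45 blk=17 s=1: L1-HIT | VC []
  [2] addr=0x2b blk=10 s=2: MISS | VC []
  [3] addr=0x44 blk=17 s=1: L1-HIT | VC []
  [4] addr=0x47 blk=17 s=1: L1-HIT | VC []
  [5] addr=0x2b blk=10 s=2: L1-HIT | VC []
  [6] addr=0x7a blk=30 s=2: MISS | VC [10]
  [7] addr=0x78 blk=30 s=2: L1-HIT | VC [10]
  [8] addr=0x15 blk=5 s=1: MISS | VC [10, 17]
  [9] addr=0x24 blk=9 s=1: MISS | VC [10, 17, 5]
  [10] addr=0x17 blk=5 s=1: VC-HIT | VC [10, 17, 9]
  [11] addr=0x18 blk=6 s=2: MISS | VC [10, 17, 9, 30]
  [12] addr=0x2a blk=10 s=2: VC-HIT | VC [6, 17, 9, 30]
  [13] addr=0x19 blk=6 s=2: VC-HIT | VC [10, 17, 9, 30]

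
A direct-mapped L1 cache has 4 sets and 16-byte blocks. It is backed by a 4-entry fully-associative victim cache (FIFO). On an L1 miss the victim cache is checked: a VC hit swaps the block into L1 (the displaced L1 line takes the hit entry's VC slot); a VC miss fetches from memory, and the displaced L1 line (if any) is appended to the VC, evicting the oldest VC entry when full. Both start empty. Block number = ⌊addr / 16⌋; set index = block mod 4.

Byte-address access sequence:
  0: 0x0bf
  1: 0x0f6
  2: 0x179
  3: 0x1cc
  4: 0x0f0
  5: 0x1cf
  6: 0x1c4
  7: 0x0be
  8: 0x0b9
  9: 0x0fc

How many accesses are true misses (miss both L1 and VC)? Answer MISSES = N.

MISSES = 4

#0 0xbf→b11/s3 MISS; vc=[]
#1 0xf6→b15/s3 MISS; vc=[11]
#2 0x179→b23/s3 MISS; vc=[11,15]
#3 0x1cc→b28/s0 MISS; vc=[11,15]
#4 0xf0→b15/s3 VC-HIT; vc=[11,23]
#5 0x1cf→b28/s0 L1-HIT; vc=[11,23]
#6 0x1c4→b28/s0 L1-HIT; vc=[11,23]
#7 0xbe→b11/s3 VC-HIT; vc=[15,23]
#8 0xb9→b11/s3 L1-HIT; vc=[15,23]
#9 0xfc→b15/s3 VC-HIT; vc=[11,23]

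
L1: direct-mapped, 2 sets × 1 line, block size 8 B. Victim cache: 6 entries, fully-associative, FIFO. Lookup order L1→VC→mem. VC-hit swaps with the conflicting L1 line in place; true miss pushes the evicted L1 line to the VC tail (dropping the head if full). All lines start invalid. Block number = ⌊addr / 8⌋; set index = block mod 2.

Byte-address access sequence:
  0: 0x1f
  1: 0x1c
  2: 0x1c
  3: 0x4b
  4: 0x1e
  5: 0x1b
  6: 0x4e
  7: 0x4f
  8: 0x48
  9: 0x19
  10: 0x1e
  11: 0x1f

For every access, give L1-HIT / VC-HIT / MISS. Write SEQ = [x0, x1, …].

SEQ = [MISS, L1-HIT, L1-HIT, MISS, VC-HIT, L1-HIT, VC-HIT, L1-HIT, L1-HIT, VC-HIT, L1-HIT, L1-HIT]

0: 0x1f (blk 3, set 1) → MISS  vc=[]
1: 0x1c (blk 3, set 1) → L1-HIT  vc=[]
2: 0x1c (blk 3, set 1) → L1-HIT  vc=[]
3: 0x4b (blk 9, set 1) → MISS  vc=[3]
4: 0x1e (blk 3, set 1) → VC-HIT  vc=[9]
5: 0x1b (blk 3, set 1) → L1-HIT  vc=[9]
6: 0x4e (blk 9, set 1) → VC-HIT  vc=[3]
7: 0x4f (blk 9, set 1) → L1-HIT  vc=[3]
8: 0x48 (blk 9, set 1) → L1-HIT  vc=[3]
9: 0x19 (blk 3, set 1) → VC-HIT  vc=[9]
10: 0x1e (blk 3, set 1) → L1-HIT  vc=[9]
11: 0x1f (blk 3, set 1) → L1-HIT  vc=[9]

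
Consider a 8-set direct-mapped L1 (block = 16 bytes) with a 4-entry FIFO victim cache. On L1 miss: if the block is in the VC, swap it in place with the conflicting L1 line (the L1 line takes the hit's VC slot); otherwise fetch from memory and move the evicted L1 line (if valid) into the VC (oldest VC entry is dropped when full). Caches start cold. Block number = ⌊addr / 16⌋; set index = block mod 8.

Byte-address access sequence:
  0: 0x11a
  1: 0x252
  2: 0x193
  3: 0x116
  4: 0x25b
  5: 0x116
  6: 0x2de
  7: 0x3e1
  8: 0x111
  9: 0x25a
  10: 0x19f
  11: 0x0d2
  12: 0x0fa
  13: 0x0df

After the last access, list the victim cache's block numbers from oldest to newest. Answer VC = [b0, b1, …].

  [0] addr=0x11a blk=17 s=1: MISS | VC []
  [1] addr=0x252 blk=37 s=5: MISS | VC []
  [2] addr=0x193 blk=25 s=1: MISS | VC [17]
  [3] addr=0x116 blk=17 s=1: VC-HIT | VC [25]
  [4] addr=0x25b blk=37 s=5: L1-HIT | VC [25]
  [5] addr=0x116 blk=17 s=1: L1-HIT | VC [25]
  [6] addr=0x2de blk=45 s=5: MISS | VC [25, 37]
  [7] addr=0x3e1 blk=62 s=6: MISS | VC [25, 37]
  [8] addr=0x111 blk=17 s=1: L1-HIT | VC [25, 37]
  [9] addr=0x25a blk=37 s=5: VC-HIT | VC [25, 45]
  [10] addr=0x19f blk=25 s=1: VC-HIT | VC [17, 45]
  [11] addr=0xd2 blk=13 s=5: MISS | VC [17, 45, 37]
  [12] addr=0xfa blk=15 s=7: MISS | VC [17, 45, 37]
  [13] addr=0xdf blk=13 s=5: L1-HIT | VC [17, 45, 37]

VC = [17, 45, 37]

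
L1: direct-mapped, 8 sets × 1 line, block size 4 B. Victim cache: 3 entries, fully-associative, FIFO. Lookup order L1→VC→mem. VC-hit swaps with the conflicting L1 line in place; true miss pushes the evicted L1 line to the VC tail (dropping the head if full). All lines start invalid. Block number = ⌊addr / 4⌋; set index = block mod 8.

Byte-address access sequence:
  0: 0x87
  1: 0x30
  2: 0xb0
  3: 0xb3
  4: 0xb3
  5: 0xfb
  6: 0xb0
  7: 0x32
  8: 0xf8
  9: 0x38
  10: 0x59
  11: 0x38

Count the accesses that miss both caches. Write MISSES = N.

  [0] addr=0x87 blk=33 s=1: MISS | VC []
  [1] addr=0x30 blk=12 s=4: MISS | VC []
  [2] addr=0xb0 blk=44 s=4: MISS | VC [12]
  [3] addr=0xb3 blk=44 s=4: L1-HIT | VC [12]
  [4] addr=0xb3 blk=44 s=4: L1-HIT | VC [12]
  [5] addr=0xfb blk=62 s=6: MISS | VC [12]
  [6] addr=0xb0 blk=44 s=4: L1-HIT | VC [12]
  [7] addr=0x32 blk=12 s=4: VC-HIT | VC [44]
  [8] addr=0xf8 blk=62 s=6: L1-HIT | VC [44]
  [9] addr=0x38 blk=14 s=6: MISS | VC [44, 62]
  [10] addr=0x59 blk=22 s=6: MISS | VC [44, 62, 14]
  [11] addr=0x38 blk=14 s=6: VC-HIT | VC [44, 62, 22]

MISSES = 6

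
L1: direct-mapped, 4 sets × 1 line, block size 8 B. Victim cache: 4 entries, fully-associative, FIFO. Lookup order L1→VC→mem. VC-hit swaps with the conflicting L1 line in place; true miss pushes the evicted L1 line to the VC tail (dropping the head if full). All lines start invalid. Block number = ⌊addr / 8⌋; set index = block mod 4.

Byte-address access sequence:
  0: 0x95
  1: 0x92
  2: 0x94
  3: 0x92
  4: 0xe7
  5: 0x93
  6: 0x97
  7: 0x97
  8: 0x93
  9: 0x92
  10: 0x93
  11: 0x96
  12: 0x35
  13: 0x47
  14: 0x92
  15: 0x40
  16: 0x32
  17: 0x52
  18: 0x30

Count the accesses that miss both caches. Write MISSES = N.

MISSES = 5

#0 0x95→b18/s2 MISS; vc=[]
#1 0x92→b18/s2 L1-HIT; vc=[]
#2 0x94→b18/s2 L1-HIT; vc=[]
#3 0x92→b18/s2 L1-HIT; vc=[]
#4 0xe7→b28/s0 MISS; vc=[]
#5 0x93→b18/s2 L1-HIT; vc=[]
#6 0x97→b18/s2 L1-HIT; vc=[]
#7 0x97→b18/s2 L1-HIT; vc=[]
#8 0x93→b18/s2 L1-HIT; vc=[]
#9 0x92→b18/s2 L1-HIT; vc=[]
#10 0x93→b18/s2 L1-HIT; vc=[]
#11 0x96→b18/s2 L1-HIT; vc=[]
#12 0x35→b6/s2 MISS; vc=[18]
#13 0x47→b8/s0 MISS; vc=[18,28]
#14 0x92→b18/s2 VC-HIT; vc=[6,28]
#15 0x40→b8/s0 L1-HIT; vc=[6,28]
#16 0x32→b6/s2 VC-HIT; vc=[18,28]
#17 0x52→b10/s2 MISS; vc=[18,28,6]
#18 0x30→b6/s2 VC-HIT; vc=[18,28,10]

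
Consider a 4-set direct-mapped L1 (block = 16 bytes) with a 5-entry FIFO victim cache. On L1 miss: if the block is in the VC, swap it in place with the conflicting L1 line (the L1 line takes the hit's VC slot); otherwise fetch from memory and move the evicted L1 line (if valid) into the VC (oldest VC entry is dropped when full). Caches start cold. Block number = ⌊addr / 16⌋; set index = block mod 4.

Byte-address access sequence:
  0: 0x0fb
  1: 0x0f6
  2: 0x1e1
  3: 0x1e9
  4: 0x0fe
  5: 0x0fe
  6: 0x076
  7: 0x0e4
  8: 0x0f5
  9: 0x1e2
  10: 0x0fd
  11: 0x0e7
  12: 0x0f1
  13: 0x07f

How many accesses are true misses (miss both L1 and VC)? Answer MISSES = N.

MISSES = 4

  [0] addr=0xfb blk=15 s=3: MISS | VC []
  [1] addr=0xf6 blk=15 s=3: L1-HIT | VC []
  [2] addr=0x1e1 blk=30 s=2: MISS | VC []
  [3] addr=0x1e9 blk=30 s=2: L1-HIT | VC []
  [4] addr=0xfe blk=15 s=3: L1-HIT | VC []
  [5] addr=0xfe blk=15 s=3: L1-HIT | VC []
  [6] addr=0x76 blk=7 s=3: MISS | VC [15]
  [7] addr=0xe4 blk=14 s=2: MISS | VC [15, 30]
  [8] addr=0xf5 blk=15 s=3: VC-HIT | VC [7, 30]
  [9] addr=0x1e2 blk=30 s=2: VC-HIT | VC [7, 14]
  [10] addr=0xfd blk=15 s=3: L1-HIT | VC [7, 14]
  [11] addr=0xe7 blk=14 s=2: VC-HIT | VC [7, 30]
  [12] addr=0xf1 blk=15 s=3: L1-HIT | VC [7, 30]
  [13] addr=0x7f blk=7 s=3: VC-HIT | VC [15, 30]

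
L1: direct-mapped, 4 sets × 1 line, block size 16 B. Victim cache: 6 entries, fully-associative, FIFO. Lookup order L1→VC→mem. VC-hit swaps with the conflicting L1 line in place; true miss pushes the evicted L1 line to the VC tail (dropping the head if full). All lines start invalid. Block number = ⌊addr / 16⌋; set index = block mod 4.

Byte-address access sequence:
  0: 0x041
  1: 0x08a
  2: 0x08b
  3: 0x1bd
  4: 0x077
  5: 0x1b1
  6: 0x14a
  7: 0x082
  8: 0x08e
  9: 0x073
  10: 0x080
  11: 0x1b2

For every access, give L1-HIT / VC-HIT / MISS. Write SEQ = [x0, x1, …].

0: 0x41 (blk 4, set 0) → MISS  vc=[]
1: 0x8a (blk 8, set 0) → MISS  vc=[4]
2: 0x8b (blk 8, set 0) → L1-HIT  vc=[4]
3: 0x1bd (blk 27, set 3) → MISS  vc=[4]
4: 0x77 (blk 7, set 3) → MISS  vc=[4, 27]
5: 0x1b1 (blk 27, set 3) → VC-HIT  vc=[4, 7]
6: 0x14a (blk 20, set 0) → MISS  vc=[4, 7, 8]
7: 0x82 (blk 8, set 0) → VC-HIT  vc=[4, 7, 20]
8: 0x8e (blk 8, set 0) → L1-HIT  vc=[4, 7, 20]
9: 0x73 (blk 7, set 3) → VC-HIT  vc=[4, 27, 20]
10: 0x80 (blk 8, set 0) → L1-HIT  vc=[4, 27, 20]
11: 0x1b2 (blk 27, set 3) → VC-HIT  vc=[4, 7, 20]

SEQ = [MISS, MISS, L1-HIT, MISS, MISS, VC-HIT, MISS, VC-HIT, L1-HIT, VC-HIT, L1-HIT, VC-HIT]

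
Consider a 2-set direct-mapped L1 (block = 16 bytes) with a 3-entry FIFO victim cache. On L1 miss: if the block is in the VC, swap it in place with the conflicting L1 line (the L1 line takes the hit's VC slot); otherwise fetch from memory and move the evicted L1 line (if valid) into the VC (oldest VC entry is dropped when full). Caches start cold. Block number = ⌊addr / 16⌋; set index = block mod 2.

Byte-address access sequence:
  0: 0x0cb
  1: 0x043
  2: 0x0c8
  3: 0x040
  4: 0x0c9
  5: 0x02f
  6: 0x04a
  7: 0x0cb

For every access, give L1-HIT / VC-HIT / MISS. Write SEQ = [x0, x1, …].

SEQ = [MISS, MISS, VC-HIT, VC-HIT, VC-HIT, MISS, VC-HIT, VC-HIT]

#0 0xcb→b12/s0 MISS; vc=[]
#1 0x43→b4/s0 MISS; vc=[12]
#2 0xc8→b12/s0 VC-HIT; vc=[4]
#3 0x40→b4/s0 VC-HIT; vc=[12]
#4 0xc9→b12/s0 VC-HIT; vc=[4]
#5 0x2f→b2/s0 MISS; vc=[4,12]
#6 0x4a→b4/s0 VC-HIT; vc=[2,12]
#7 0xcb→b12/s0 VC-HIT; vc=[2,4]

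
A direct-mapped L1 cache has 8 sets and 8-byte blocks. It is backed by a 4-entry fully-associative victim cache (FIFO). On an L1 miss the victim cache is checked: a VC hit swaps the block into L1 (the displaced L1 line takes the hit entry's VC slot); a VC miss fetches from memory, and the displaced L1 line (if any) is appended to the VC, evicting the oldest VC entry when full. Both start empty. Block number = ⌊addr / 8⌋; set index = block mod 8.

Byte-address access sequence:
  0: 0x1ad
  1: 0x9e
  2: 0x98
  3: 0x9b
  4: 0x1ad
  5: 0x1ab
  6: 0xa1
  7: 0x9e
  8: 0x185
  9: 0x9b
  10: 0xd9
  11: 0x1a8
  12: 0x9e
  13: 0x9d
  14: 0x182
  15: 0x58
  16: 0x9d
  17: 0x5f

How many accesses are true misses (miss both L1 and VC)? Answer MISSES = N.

  [0] addr=0x1ad blk=53 s=5: MISS | VC []
  [1] addr=0x9e blk=19 s=3: MISS | VC []
  [2] addr=0x98 blk=19 s=3: L1-HIT | VC []
  [3] addr=0x9b blk=19 s=3: L1-HIT | VC []
  [4] addr=0x1ad blk=53 s=5: L1-HIT | VC []
  [5] addr=0x1ab blk=53 s=5: L1-HIT | VC []
  [6] addr=0xa1 blk=20 s=4: MISS | VC []
  [7] addr=0x9e blk=19 s=3: L1-HIT | VC []
  [8] addr=0x185 blk=48 s=0: MISS | VC []
  [9] addr=0x9b blk=19 s=3: L1-HIT | VC []
  [10] addr=0xd9 blk=27 s=3: MISS | VC [19]
  [11] addr=0x1a8 blk=53 s=5: L1-HIT | VC [19]
  [12] addr=0x9e blk=19 s=3: VC-HIT | VC [27]
  [13] addr=0x9d blk=19 s=3: L1-HIT | VC [27]
  [14] addr=0x182 blk=48 s=0: L1-HIT | VC [27]
  [15] addr=0x58 blk=11 s=3: MISS | VC [27, 19]
  [16] addr=0x9d blk=19 s=3: VC-HIT | VC [27, 11]
  [17] addr=0x5f blk=11 s=3: VC-HIT | VC [27, 19]

MISSES = 6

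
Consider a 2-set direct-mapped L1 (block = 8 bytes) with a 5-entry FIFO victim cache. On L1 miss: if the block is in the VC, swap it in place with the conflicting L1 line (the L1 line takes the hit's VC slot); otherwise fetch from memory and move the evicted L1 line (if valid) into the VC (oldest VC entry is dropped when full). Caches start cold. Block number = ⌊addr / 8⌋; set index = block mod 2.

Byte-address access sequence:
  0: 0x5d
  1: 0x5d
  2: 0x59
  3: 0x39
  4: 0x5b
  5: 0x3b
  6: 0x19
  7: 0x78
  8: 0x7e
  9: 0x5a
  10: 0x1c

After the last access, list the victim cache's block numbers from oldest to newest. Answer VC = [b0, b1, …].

VC = [15, 7, 11]

  [0] addr=0x5d blk=11 s=1: MISS | VC []
  [1] addr=0x5d blk=11 s=1: L1-HIT | VC []
  [2] addr=0x59 blk=11 s=1: L1-HIT | VC []
  [3] addr=0x39 blk=7 s=1: MISS | VC [11]
  [4] addr=0x5b blk=11 s=1: VC-HIT | VC [7]
  [5] addr=0x3b blk=7 s=1: VC-HIT | VC [11]
  [6] addr=0x19 blk=3 s=1: MISS | VC [11, 7]
  [7] addr=0x78 blk=15 s=1: MISS | VC [11, 7, 3]
  [8] addr=0x7e blk=15 s=1: L1-HIT | VC [11, 7, 3]
  [9] addr=0x5a blk=11 s=1: VC-HIT | VC [15, 7, 3]
  [10] addr=0x1c blk=3 s=1: VC-HIT | VC [15, 7, 11]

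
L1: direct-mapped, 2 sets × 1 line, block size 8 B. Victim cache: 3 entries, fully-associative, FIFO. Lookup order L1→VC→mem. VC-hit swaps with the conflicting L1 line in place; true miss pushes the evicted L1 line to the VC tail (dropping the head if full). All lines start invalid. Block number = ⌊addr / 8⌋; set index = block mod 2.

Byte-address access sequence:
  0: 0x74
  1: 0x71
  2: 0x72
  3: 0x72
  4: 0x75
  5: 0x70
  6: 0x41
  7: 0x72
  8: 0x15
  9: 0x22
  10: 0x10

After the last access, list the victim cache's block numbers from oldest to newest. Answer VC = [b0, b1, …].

VC = [8, 14, 4]

  [0] addr=0x74 blk=14 s=0: MISS | VC []
  [1] addr=0x71 blk=14 s=0: L1-HIT | VC []
  [2] addr=0x72 blk=14 s=0: L1-HIT | VC []
  [3] addr=0x72 blk=14 s=0: L1-HIT | VC []
  [4] addr=0x75 blk=14 s=0: L1-HIT | VC []
  [5] addr=0x70 blk=14 s=0: L1-HIT | VC []
  [6] addr=0x41 blk=8 s=0: MISS | VC [14]
  [7] addr=0x72 blk=14 s=0: VC-HIT | VC [8]
  [8] addr=0x15 blk=2 s=0: MISS | VC [8, 14]
  [9] addr=0x22 blk=4 s=0: MISS | VC [8, 14, 2]
  [10] addr=0x10 blk=2 s=0: VC-HIT | VC [8, 14, 4]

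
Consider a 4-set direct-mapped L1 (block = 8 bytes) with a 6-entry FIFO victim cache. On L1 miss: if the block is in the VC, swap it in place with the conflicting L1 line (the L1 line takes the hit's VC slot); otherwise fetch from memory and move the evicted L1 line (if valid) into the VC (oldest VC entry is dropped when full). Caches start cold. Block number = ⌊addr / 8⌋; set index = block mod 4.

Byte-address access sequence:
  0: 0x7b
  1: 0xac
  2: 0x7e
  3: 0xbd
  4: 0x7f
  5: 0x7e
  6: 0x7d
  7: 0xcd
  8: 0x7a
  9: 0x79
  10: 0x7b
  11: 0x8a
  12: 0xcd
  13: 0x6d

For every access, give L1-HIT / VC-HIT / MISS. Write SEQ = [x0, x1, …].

  [0] addr=0x7b blk=15 s=3: MISS | VC []
  [1] addr=0xac blk=21 s=1: MISS | VC []
  [2] addr=0x7e blk=15 s=3: L1-HIT | VC []
  [3] addr=0xbd blk=23 s=3: MISS | VC [15]
  [4] addr=0x7f blk=15 s=3: VC-HIT | VC [23]
  [5] addr=0x7e blk=15 s=3: L1-HIT | VC [23]
  [6] addr=0x7d blk=15 s=3: L1-HIT | VC [23]
  [7] addr=0xcd blk=25 s=1: MISS | VC [23, 21]
  [8] addr=0x7a blk=15 s=3: L1-HIT | VC [23, 21]
  [9] addr=0x79 blk=15 s=3: L1-HIT | VC [23, 21]
  [10] addr=0x7b blk=15 s=3: L1-HIT | VC [23, 21]
  [11] addr=0x8a blk=17 s=1: MISS | VC [23, 21, 25]
  [12] addr=0xcd blk=25 s=1: VC-HIT | VC [23, 21, 17]
  [13] addr=0x6d blk=13 s=1: MISS | VC [23, 21, 17, 25]

SEQ = [MISS, MISS, L1-HIT, MISS, VC-HIT, L1-HIT, L1-HIT, MISS, L1-HIT, L1-HIT, L1-HIT, MISS, VC-HIT, MISS]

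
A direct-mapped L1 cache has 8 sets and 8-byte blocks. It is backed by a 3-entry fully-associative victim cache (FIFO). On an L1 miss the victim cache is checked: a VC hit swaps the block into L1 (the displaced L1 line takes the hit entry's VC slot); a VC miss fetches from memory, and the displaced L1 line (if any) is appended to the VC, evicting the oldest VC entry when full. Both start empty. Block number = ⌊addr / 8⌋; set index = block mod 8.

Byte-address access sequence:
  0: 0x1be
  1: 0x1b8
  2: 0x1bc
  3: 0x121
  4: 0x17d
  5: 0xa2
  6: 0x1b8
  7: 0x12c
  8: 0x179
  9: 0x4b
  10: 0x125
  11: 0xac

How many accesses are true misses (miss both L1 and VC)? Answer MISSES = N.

MISSES = 7

  [0] addr=0x1be blk=55 s=7: MISS | VC []
  [1] addr=0x1b8 blk=55 s=7: L1-HIT | VC []
  [2] addr=0x1bc blk=55 s=7: L1-HIT | VC []
  [3] addr=0x121 blk=36 s=4: MISS | VC []
  [4] addr=0x17d blk=47 s=7: MISS | VC [55]
  [5] addr=0xa2 blk=20 s=4: MISS | VC [55, 36]
  [6] addr=0x1b8 blk=55 s=7: VC-HIT | VC [47, 36]
  [7] addr=0x12c blk=37 s=5: MISS | VC [47, 36]
  [8] addr=0x179 blk=47 s=7: VC-HIT | VC [55, 36]
  [9] addr=0x4b blk=9 s=1: MISS | VC [55, 36]
  [10] addr=0x125 blk=36 s=4: VC-HIT | VC [55, 20]
  [11] addr=0xac blk=21 s=5: MISS | VC [55, 20, 37]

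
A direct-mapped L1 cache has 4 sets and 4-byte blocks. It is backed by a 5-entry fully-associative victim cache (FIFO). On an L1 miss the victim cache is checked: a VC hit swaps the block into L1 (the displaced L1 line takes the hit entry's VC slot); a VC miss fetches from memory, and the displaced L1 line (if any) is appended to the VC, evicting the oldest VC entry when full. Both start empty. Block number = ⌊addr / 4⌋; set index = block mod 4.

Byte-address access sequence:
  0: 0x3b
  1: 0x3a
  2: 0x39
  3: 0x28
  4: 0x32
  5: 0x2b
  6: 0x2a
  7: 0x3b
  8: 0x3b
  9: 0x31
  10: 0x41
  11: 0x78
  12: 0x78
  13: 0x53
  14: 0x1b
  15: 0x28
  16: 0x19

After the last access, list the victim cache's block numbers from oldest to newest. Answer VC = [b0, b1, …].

0: 0x3b (blk 14, set 2) → MISS  vc=[]
1: 0x3a (blk 14, set 2) → L1-HIT  vc=[]
2: 0x39 (blk 14, set 2) → L1-HIT  vc=[]
3: 0x28 (blk 10, set 2) → MISS  vc=[14]
4: 0x32 (blk 12, set 0) → MISS  vc=[14]
5: 0x2b (blk 10, set 2) → L1-HIT  vc=[14]
6: 0x2a (blk 10, set 2) → L1-HIT  vc=[14]
7: 0x3b (blk 14, set 2) → VC-HIT  vc=[10]
8: 0x3b (blk 14, set 2) → L1-HIT  vc=[10]
9: 0x31 (blk 12, set 0) → L1-HIT  vc=[10]
10: 0x41 (blk 16, set 0) → MISS  vc=[10, 12]
11: 0x78 (blk 30, set 2) → MISS  vc=[10, 12, 14]
12: 0x78 (blk 30, set 2) → L1-HIT  vc=[10, 12, 14]
13: 0x53 (blk 20, set 0) → MISS  vc=[10, 12, 14, 16]
14: 0x1b (blk 6, set 2) → MISS  vc=[10, 12, 14, 16, 30]
15: 0x28 (blk 10, set 2) → VC-HIT  vc=[6, 12, 14, 16, 30]
16: 0x19 (blk 6, set 2) → VC-HIT  vc=[10, 12, 14, 16, 30]

VC = [10, 12, 14, 16, 30]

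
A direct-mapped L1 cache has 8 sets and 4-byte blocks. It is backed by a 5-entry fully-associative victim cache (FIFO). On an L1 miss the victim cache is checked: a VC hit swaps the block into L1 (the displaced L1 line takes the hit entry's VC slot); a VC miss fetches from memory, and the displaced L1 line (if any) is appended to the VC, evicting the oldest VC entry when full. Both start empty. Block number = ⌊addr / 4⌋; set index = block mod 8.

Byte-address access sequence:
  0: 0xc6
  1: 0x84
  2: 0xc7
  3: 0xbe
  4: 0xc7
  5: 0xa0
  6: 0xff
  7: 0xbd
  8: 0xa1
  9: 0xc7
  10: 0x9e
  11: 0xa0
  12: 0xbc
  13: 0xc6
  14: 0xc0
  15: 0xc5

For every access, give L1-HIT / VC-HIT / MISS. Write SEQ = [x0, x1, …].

0: 0xc6 (blk 49, set 1) → MISS  vc=[]
1: 0x84 (blk 33, set 1) → MISS  vc=[49]
2: 0xc7 (blk 49, set 1) → VC-HIT  vc=[33]
3: 0xbe (blk 47, set 7) → MISS  vc=[33]
4: 0xc7 (blk 49, set 1) → L1-HIT  vc=[33]
5: 0xa0 (blk 40, set 0) → MISS  vc=[33]
6: 0xff (blk 63, set 7) → MISS  vc=[33, 47]
7: 0xbd (blk 47, set 7) → VC-HIT  vc=[33, 63]
8: 0xa1 (blk 40, set 0) → L1-HIT  vc=[33, 63]
9: 0xc7 (blk 49, set 1) → L1-HIT  vc=[33, 63]
10: 0x9e (blk 39, set 7) → MISS  vc=[33, 63, 47]
11: 0xa0 (blk 40, set 0) → L1-HIT  vc=[33, 63, 47]
12: 0xbc (blk 47, set 7) → VC-HIT  vc=[33, 63, 39]
13: 0xc6 (blk 49, set 1) → L1-HIT  vc=[33, 63, 39]
14: 0xc0 (blk 48, set 0) → MISS  vc=[33, 63, 39, 40]
15: 0xc5 (blk 49, set 1) → L1-HIT  vc=[33, 63, 39, 40]

SEQ = [MISS, MISS, VC-HIT, MISS, L1-HIT, MISS, MISS, VC-HIT, L1-HIT, L1-HIT, MISS, L1-HIT, VC-HIT, L1-HIT, MISS, L1-HIT]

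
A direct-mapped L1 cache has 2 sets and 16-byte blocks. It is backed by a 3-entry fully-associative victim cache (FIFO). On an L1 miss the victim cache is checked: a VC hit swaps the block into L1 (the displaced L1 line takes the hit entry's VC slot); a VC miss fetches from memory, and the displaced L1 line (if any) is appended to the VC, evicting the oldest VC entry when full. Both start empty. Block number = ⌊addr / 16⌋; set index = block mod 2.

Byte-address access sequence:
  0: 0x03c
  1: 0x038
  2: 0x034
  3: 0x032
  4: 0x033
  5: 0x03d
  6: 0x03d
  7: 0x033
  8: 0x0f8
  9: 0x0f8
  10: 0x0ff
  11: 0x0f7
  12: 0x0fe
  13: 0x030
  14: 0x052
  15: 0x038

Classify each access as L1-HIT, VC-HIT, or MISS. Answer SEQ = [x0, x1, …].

  [0] addr=0x3c blk=3 s=1: MISS | VC []
  [1] addr=0x38 blk=3 s=1: L1-HIT | VC []
  [2] addr=0x34 blk=3 s=1: L1-HIT | VC []
  [3] addr=0x32 blk=3 s=1: L1-HIT | VC []
  [4] addr=0x33 blk=3 s=1: L1-HIT | VC []
  [5] addr=0x3d blk=3 s=1: L1-HIT | VC []
  [6] addr=0x3d blk=3 s=1: L1-HIT | VC []
  [7] addr=0x33 blk=3 s=1: L1-HIT | VC []
  [8] addr=0xf8 blk=15 s=1: MISS | VC [3]
  [9] addr=0xf8 blk=15 s=1: L1-HIT | VC [3]
  [10] addr=0xff blk=15 s=1: L1-HIT | VC [3]
  [11] addr=0xf7 blk=15 s=1: L1-HIT | VC [3]
  [12] addr=0xfe blk=15 s=1: L1-HIT | VC [3]
  [13] addr=0x30 blk=3 s=1: VC-HIT | VC [15]
  [14] addr=0x52 blk=5 s=1: MISS | VC [15, 3]
  [15] addr=0x38 blk=3 s=1: VC-HIT | VC [15, 5]

SEQ = [MISS, L1-HIT, L1-HIT, L1-HIT, L1-HIT, L1-HIT, L1-HIT, L1-HIT, MISS, L1-HIT, L1-HIT, L1-HIT, L1-HIT, VC-HIT, MISS, VC-HIT]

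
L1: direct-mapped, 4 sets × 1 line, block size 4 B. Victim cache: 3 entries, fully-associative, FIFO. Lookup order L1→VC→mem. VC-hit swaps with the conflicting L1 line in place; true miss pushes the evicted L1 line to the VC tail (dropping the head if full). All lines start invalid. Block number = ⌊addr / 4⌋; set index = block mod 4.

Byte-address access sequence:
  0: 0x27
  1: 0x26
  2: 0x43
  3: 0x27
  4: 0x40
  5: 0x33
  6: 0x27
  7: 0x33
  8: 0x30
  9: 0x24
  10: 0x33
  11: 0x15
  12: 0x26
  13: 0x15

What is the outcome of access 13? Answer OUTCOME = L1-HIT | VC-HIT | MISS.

OUTCOME = VC-HIT

  [0] addr=0x27 blk=9 s=1: MISS | VC []
  [1] addr=0x26 blk=9 s=1: L1-HIT | VC []
  [2] addr=0x43 blk=16 s=0: MISS | VC []
  [3] addr=0x27 blk=9 s=1: L1-HIT | VC []
  [4] addr=0x40 blk=16 s=0: L1-HIT | VC []
  [5] addr=0x33 blk=12 s=0: MISS | VC [16]
  [6] addr=0x27 blk=9 s=1: L1-HIT | VC [16]
  [7] addr=0x33 blk=12 s=0: L1-HIT | VC [16]
  [8] addr=0x30 blk=12 s=0: L1-HIT | VC [16]
  [9] addr=0x24 blk=9 s=1: L1-HIT | VC [16]
  [10] addr=0x33 blk=12 s=0: L1-HIT | VC [16]
  [11] addr=0x15 blk=5 s=1: MISS | VC [16, 9]
  [12] addr=0x26 blk=9 s=1: VC-HIT | VC [16, 5]
  [13] addr=0x15 blk=5 s=1: VC-HIT | VC [16, 9]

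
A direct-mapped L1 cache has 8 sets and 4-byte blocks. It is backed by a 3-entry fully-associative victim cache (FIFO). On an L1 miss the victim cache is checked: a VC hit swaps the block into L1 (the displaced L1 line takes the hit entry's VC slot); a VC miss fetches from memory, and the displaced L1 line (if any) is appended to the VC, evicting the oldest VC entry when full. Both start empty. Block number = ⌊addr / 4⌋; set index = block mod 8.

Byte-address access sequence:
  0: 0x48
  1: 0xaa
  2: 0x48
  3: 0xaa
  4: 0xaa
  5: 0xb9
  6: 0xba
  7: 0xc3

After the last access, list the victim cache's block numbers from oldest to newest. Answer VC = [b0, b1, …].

VC = [18]

#0 0x48→b18/s2 MISS; vc=[]
#1 0xaa→b42/s2 MISS; vc=[18]
#2 0x48→b18/s2 VC-HIT; vc=[42]
#3 0xaa→b42/s2 VC-HIT; vc=[18]
#4 0xaa→b42/s2 L1-HIT; vc=[18]
#5 0xb9→b46/s6 MISS; vc=[18]
#6 0xba→b46/s6 L1-HIT; vc=[18]
#7 0xc3→b48/s0 MISS; vc=[18]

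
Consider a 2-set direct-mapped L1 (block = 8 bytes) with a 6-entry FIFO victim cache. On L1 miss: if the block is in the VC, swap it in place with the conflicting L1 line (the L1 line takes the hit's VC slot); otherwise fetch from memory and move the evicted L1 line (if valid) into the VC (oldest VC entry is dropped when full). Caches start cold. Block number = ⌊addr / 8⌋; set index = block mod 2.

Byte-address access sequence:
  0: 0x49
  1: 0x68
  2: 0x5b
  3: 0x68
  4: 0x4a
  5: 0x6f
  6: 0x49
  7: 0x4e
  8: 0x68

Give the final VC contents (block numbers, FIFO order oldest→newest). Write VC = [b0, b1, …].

#0 0x49→b9/s1 MISS; vc=[]
#1 0x68→b13/s1 MISS; vc=[9]
#2 0x5b→b11/s1 MISS; vc=[9,13]
#3 0x68→b13/s1 VC-HIT; vc=[9,11]
#4 0x4a→b9/s1 VC-HIT; vc=[13,11]
#5 0x6f→b13/s1 VC-HIT; vc=[9,11]
#6 0x49→b9/s1 VC-HIT; vc=[13,11]
#7 0x4e→b9/s1 L1-HIT; vc=[13,11]
#8 0x68→b13/s1 VC-HIT; vc=[9,11]

VC = [9, 11]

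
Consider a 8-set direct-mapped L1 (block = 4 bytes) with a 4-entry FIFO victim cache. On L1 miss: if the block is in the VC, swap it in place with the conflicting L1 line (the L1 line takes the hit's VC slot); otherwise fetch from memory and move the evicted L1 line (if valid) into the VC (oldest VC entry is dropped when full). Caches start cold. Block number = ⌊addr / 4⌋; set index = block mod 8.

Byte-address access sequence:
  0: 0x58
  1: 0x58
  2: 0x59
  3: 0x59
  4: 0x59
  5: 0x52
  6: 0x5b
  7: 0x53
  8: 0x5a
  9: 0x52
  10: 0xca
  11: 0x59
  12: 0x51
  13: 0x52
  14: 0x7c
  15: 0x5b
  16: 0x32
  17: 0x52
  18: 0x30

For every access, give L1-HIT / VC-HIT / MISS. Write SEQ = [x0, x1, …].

SEQ = [MISS, L1-HIT, L1-HIT, L1-HIT, L1-HIT, MISS, L1-HIT, L1-HIT, L1-HIT, L1-HIT, MISS, L1-HIT, L1-HIT, L1-HIT, MISS, L1-HIT, MISS, VC-HIT, VC-HIT]

0: 0x58 (blk 22, set 6) → MISS  vc=[]
1: 0x58 (blk 22, set 6) → L1-HIT  vc=[]
2: 0x59 (blk 22, set 6) → L1-HIT  vc=[]
3: 0x59 (blk 22, set 6) → L1-HIT  vc=[]
4: 0x59 (blk 22, set 6) → L1-HIT  vc=[]
5: 0x52 (blk 20, set 4) → MISS  vc=[]
6: 0x5b (blk 22, set 6) → L1-HIT  vc=[]
7: 0x53 (blk 20, set 4) → L1-HIT  vc=[]
8: 0x5a (blk 22, set 6) → L1-HIT  vc=[]
9: 0x52 (blk 20, set 4) → L1-HIT  vc=[]
10: 0xca (blk 50, set 2) → MISS  vc=[]
11: 0x59 (blk 22, set 6) → L1-HIT  vc=[]
12: 0x51 (blk 20, set 4) → L1-HIT  vc=[]
13: 0x52 (blk 20, set 4) → L1-HIT  vc=[]
14: 0x7c (blk 31, set 7) → MISS  vc=[]
15: 0x5b (blk 22, set 6) → L1-HIT  vc=[]
16: 0x32 (blk 12, set 4) → MISS  vc=[20]
17: 0x52 (blk 20, set 4) → VC-HIT  vc=[12]
18: 0x30 (blk 12, set 4) → VC-HIT  vc=[20]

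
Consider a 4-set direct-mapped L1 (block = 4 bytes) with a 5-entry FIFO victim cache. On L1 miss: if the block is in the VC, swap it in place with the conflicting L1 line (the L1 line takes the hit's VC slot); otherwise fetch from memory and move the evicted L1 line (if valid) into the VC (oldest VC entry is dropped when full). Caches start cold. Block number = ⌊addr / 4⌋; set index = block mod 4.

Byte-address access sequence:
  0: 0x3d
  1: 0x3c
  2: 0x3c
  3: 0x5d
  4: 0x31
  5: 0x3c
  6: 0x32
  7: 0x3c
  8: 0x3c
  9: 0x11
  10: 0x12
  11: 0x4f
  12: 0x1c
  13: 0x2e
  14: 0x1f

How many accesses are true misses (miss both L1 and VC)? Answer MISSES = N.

#0 0x3d→b15/s3 MISS; vc=[]
#1 0x3c→b15/s3 L1-HIT; vc=[]
#2 0x3c→b15/s3 L1-HIT; vc=[]
#3 0x5d→b23/s3 MISS; vc=[15]
#4 0x31→b12/s0 MISS; vc=[15]
#5 0x3c→b15/s3 VC-HIT; vc=[23]
#6 0x32→b12/s0 L1-HIT; vc=[23]
#7 0x3c→b15/s3 L1-HIT; vc=[23]
#8 0x3c→b15/s3 L1-HIT; vc=[23]
#9 0x11→b4/s0 MISS; vc=[23,12]
#10 0x12→b4/s0 L1-HIT; vc=[23,12]
#11 0x4f→b19/s3 MISS; vc=[23,12,15]
#12 0x1c→b7/s3 MISS; vc=[23,12,15,19]
#13 0x2e→b11/s3 MISS; vc=[23,12,15,19,7]
#14 0x1f→b7/s3 VC-HIT; vc=[23,12,15,19,11]

MISSES = 7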